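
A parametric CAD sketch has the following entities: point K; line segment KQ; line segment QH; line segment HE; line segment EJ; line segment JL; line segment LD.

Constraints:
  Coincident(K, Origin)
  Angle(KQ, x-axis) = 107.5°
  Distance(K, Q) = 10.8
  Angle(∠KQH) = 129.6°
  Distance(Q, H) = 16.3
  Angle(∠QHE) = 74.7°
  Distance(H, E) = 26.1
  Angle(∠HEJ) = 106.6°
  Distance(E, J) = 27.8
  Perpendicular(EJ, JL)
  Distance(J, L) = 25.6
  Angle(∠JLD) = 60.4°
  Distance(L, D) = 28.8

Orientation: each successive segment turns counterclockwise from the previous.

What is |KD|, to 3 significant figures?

14.4

K is at the origin; KQ runs at 107.5° with length 10.8, so Q = (-3.25, 10.3). ∠KQH = 129.6° gives QH at 158° from the x-axis; with |QH| = 16.3, H = (-18.4, 16.4). ∠QHE = 74.7° gives HE at -96.8° from the x-axis; with |HE| = 26.1, E = (-21.4, -9.48). ∠HEJ = 106.6° gives EJ at -23.4° from the x-axis; with |EJ| = 27.8, J = (4.07, -20.5). EJ is perpendicular to JL, so JL runs at 66.6°; with |JL| = 25.6, L = (14.2, 2.97). ∠JLD = 60.4° gives LD at -174° from the x-axis; with |LD| = 28.8, D = (-14.4, -0.140). Then |KD| = |D − K| = 14.4.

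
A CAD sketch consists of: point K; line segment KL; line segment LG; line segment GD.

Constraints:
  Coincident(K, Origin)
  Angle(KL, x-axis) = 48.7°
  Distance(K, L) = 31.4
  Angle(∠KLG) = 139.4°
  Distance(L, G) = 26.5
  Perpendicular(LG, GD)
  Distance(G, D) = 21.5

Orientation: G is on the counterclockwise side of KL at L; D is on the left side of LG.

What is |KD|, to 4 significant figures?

50.35

K is at the origin; KL runs at 48.7° with length 31.4, so L = 31.4·(cos 48.7°, sin 48.7°) = (20.72, 23.59). ∠KLG = 139.4°, so LG runs at 48.7° + (180° − 139.4°) = 89.30° from the x-axis; with |LG| = 26.5, G = L + 26.5·(cos 89.30°, sin 89.30°) = (21.05, 50.09). LG ⟂ GD; with |GD| = 21.5 on the left of LG, D = G + 21.5·(-0.9999, 0.01222) = (-0.4506, 50.35). Then |KD| = |D − K| = 50.35.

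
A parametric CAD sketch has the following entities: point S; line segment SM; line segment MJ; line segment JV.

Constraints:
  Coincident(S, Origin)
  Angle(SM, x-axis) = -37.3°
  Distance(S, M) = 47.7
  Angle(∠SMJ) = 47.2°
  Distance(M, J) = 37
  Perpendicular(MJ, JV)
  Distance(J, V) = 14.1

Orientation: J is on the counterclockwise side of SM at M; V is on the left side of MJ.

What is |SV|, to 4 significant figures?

21.40

S is at the origin; SM runs at -37.3° with length 47.7, so M = 47.7·(cos -37.3°, sin -37.3°) = (37.94, -28.91). ∠SMJ = 47.2°, so MJ runs at -37.3° + (180° − 47.2°) = 95.50° from the x-axis; with |MJ| = 37.0, J = M + 37.0·(cos 95.50°, sin 95.50°) = (34.40, 7.924). MJ ⟂ JV; with |JV| = 14.1 on the left of MJ, V = J + 14.1·(-0.9954, -0.09585) = (20.36, 6.573). Then |SV| = |V − S| = 21.40.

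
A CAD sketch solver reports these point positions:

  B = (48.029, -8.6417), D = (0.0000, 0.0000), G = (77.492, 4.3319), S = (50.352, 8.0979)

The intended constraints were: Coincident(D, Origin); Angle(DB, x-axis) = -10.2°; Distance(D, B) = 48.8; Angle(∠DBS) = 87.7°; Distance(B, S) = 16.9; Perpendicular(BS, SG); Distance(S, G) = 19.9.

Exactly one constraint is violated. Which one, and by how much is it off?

Distance(S, G) = 19.9 — off by 7.50.

D = (0.00, 0.00) ✓; DB at -10.20° ✓; |DB| = 48.80 ✓; ∠DBS = 87.70° ✓; |BS| = 16.90 ✓; ∠(BS, SG) = 90.00° ✓; |SG| = 27.40 ✗.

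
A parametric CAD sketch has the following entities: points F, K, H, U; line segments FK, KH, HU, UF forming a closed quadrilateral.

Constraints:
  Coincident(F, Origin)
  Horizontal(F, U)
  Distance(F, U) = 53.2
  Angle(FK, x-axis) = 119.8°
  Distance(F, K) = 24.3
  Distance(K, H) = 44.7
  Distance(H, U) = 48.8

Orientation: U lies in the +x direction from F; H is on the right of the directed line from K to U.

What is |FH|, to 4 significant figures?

20.47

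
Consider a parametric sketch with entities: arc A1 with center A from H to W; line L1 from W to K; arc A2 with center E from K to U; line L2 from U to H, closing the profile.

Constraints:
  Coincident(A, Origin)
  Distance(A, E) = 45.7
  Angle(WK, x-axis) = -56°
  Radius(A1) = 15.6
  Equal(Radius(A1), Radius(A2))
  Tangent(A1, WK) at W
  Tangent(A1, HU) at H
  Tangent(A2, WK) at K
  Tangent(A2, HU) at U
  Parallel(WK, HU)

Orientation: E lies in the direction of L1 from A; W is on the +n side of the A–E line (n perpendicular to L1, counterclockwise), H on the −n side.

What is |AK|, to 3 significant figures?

48.3

The slot axis is L1's direction at -56.0°, so u = (cos -56.0°, sin -56.0°) = (0.559, -0.829) and n = (−sin -56.0°, cos -56.0°) = (0.829, 0.559). A is at the origin and E lies 45.7 along u from A, so E = 45.7·u = (25.6, -37.9). Tangency of A1 to both parallel lines with radius 15.6 puts W and H at A ± 15.6·n: W = (12.9, 8.72), H = (-12.9, -8.72). Equal radii place K and U the same way about E: K = E + 15.6·n = (38.5, -29.2), U = E − 15.6·n = (12.6, -46.6). Then |AK| = |K − A| = 48.3.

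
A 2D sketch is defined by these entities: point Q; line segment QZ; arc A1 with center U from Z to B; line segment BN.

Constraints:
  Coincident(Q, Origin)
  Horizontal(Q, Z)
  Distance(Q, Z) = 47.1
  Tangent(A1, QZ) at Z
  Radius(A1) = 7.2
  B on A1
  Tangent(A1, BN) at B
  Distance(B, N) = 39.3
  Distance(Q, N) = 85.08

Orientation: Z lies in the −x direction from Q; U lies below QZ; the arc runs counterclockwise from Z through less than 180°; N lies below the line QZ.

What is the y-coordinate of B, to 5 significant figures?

-2.2659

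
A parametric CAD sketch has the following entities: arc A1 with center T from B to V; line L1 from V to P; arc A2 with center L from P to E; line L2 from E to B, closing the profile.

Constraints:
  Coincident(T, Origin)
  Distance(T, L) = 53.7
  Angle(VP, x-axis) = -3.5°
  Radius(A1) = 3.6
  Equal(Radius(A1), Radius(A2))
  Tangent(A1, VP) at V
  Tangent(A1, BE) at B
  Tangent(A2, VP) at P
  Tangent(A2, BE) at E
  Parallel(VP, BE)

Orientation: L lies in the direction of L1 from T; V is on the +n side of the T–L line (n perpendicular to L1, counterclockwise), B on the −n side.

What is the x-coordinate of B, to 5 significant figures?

-0.21977

The slot axis is L1's direction at -3.5°, so u = (cos -3.5°, sin -3.5°) = (0.99813, -0.061049) and n = (−sin -3.5°, cos -3.5°) = (0.061049, 0.99813). T is at the origin and L lies 53.7 along u from T, so L = 53.7·u = (53.600, -3.2783). Tangency of A1 to both parallel lines with radius 3.6 puts V and B at T ± 3.6·n: V = (0.21977, 3.5933), B = (-0.21977, -3.5933). So B.x = -0.21977.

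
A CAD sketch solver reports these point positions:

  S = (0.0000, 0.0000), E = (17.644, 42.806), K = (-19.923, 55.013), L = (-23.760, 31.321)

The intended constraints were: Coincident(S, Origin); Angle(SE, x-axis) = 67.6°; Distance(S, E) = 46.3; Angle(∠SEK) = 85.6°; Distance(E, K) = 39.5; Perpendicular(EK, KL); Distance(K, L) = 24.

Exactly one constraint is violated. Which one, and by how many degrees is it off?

Perpendicular(EK, KL) — off by 8.80°.

S = (0.00, 0.00) ✓; SE at 67.60° ✓; |SE| = 46.30 ✓; ∠SEK = 85.60° ✓; |EK| = 39.50 ✓; ∠(EK, KL) = 98.80° ✗; |KL| = 24.00 ✓.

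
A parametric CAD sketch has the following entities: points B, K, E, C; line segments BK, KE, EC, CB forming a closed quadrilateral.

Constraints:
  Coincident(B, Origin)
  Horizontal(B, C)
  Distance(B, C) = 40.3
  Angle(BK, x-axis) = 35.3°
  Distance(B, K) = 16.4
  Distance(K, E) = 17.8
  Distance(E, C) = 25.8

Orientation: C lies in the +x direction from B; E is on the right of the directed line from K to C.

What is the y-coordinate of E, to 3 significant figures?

-8.16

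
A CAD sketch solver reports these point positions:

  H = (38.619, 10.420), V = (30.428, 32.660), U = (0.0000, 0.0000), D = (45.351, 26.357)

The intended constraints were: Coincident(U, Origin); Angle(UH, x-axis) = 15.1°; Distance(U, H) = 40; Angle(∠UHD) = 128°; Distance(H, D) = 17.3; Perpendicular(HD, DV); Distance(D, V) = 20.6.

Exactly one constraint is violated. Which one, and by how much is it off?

Distance(D, V) = 20.6 — off by 4.40.

U = (0.00, 0.00) ✓; UH at 15.10° ✓; |UH| = 40.00 ✓; ∠UHD = 128.0° ✓; |HD| = 17.30 ✓; ∠(HD, DV) = 90.00° ✓; |DV| = 16.20 ✗.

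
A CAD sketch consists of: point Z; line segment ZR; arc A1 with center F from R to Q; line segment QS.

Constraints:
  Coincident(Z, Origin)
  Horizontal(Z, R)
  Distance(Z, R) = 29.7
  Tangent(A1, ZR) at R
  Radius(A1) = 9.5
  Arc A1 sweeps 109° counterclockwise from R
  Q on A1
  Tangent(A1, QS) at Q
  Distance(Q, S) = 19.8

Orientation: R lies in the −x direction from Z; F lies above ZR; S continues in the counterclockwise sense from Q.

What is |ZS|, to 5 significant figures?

41.454

On A1, R sits at bearing -90° from F; a 109° counterclockwise sweep puts Q at bearing 19°, so Q = F + 9.5·(cos 19°, sin 19°) = (-20.718, 12.593). Since A1 is tangent to QS there, FQ ⟂ QS, so QS runs along (−sin 19°, cos 19°); with |QS| = 19.8, S = (-27.164, 31.314). Then |ZS| = |S − Z| = 41.454.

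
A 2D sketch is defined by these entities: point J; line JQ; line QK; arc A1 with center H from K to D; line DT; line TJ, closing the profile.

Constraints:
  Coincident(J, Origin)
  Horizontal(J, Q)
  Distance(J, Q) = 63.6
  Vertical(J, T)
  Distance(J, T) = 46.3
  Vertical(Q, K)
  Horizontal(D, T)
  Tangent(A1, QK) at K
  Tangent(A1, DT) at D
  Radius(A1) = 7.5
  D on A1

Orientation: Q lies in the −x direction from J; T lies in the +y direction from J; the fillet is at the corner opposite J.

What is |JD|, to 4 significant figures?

72.74

J is at the origin; JQ is horizontal with |JQ| = 63.6 and Q on the −x side, so Q = (-63.60, 0.000). JT is vertical with |JT| = 46.3 and T on the +y side, so T = (0.000, 46.30). The virtual corner opposite J is at (-63.60, 46.30). The tangent condition forces HK to be normal to QK and the tangent condition forces HD to be normal to DT, with radius 7.5, so the center H sits 7.5 in from both sides at H = (-56.10, 38.80). That places the tangent points at K = (-63.60, 38.80) on QK and D = (-56.10, 46.30) on DT. Then |JD| = |D − J| = 72.74.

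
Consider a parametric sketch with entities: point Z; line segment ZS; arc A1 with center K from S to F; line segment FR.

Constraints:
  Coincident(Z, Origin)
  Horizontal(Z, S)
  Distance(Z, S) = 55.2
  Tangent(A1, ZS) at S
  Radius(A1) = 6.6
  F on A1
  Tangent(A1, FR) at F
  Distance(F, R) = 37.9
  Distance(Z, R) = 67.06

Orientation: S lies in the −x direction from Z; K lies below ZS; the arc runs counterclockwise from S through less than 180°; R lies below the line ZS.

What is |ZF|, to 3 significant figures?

62.1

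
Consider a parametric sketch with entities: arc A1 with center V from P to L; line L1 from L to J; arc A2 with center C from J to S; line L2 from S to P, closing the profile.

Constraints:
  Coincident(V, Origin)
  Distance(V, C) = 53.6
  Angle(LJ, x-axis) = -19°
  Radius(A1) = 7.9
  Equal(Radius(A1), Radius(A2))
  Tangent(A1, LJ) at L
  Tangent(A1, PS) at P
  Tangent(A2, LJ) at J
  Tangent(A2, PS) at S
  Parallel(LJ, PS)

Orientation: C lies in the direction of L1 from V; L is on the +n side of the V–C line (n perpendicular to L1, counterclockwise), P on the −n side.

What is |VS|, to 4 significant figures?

54.18

The slot axis is L1's direction at -19.0°, so u = (cos -19.0°, sin -19.0°) = (0.9455, -0.3256) and n = (−sin -19.0°, cos -19.0°) = (0.3256, 0.9455). V is at the origin and C lies 53.6 along u from V, so C = 53.6·u = (50.68, -17.45). Tangency of A1 to both parallel lines with radius 7.9 puts L and P at V ± 7.9·n: L = (2.572, 7.470), P = (-2.572, -7.470). Equal radii place J and S the same way about C: J = C + 7.9·n = (53.25, -9.981), S = C − 7.9·n = (48.11, -24.92). Then |VS| = |S − V| = 54.18.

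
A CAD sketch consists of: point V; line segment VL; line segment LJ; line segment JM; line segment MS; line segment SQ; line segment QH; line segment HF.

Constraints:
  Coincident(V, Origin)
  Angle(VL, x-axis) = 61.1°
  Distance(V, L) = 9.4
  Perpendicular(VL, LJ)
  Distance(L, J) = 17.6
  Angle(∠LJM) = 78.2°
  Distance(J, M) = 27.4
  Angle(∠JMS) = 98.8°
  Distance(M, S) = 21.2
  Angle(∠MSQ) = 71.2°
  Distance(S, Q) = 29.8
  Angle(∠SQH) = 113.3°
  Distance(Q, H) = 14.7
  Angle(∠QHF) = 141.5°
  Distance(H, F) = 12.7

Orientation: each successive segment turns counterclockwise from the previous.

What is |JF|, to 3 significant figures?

10.6

V is at the origin; VL runs at 61.1° with length 9.4, so L = (4.54, 8.23). VL is perpendicular to LJ, so LJ runs at 151°; with |LJ| = 17.6, J = (-10.9, 16.7). ∠LJM = 78.2° gives JM at -107° from the x-axis; with |JM| = 27.4, M = (-18.9, -9.45). ∠JMS = 98.8° gives MS at -25.9° from the x-axis; with |MS| = 21.2, S = (0.149, -18.7). ∠MSQ = 71.2° gives SQ at 82.9° from the x-axis; with |SQ| = 29.8, Q = (3.83, 10.9). ∠SQH = 113.3° gives QH at 150° from the x-axis; with |QH| = 14.7, H = (-8.85, 18.3). ∠QHF = 141.5° gives HF at -172° from the x-axis; with |HF| = 12.7, F = (-21.4, 16.5). Then |JF| = |F − J| = 10.6.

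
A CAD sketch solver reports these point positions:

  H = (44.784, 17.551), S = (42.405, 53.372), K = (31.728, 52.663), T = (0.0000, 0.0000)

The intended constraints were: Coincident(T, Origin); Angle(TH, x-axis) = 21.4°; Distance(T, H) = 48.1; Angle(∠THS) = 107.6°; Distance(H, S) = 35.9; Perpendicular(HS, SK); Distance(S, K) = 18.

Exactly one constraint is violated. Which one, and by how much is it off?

Distance(S, K) = 18 — off by 7.30.

T = (0.00, 0.00) ✓; TH at 21.40° ✓; |TH| = 48.10 ✓; ∠THS = 107.6° ✓; |HS| = 35.90 ✓; ∠(HS, SK) = 90.00° ✓; |SK| = 10.70 ✗.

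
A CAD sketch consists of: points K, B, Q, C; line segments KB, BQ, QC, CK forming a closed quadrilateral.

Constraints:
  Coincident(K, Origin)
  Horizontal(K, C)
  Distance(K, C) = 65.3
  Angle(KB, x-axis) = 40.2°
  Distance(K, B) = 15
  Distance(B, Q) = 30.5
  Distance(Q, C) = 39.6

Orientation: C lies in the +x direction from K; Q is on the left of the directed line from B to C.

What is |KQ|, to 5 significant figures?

45.457

K is at the origin; K and C share the same y with |KC| = 65.3 and C in +x, so C = (65.3, 0). KB runs at 40.2° with |KB| = 15.0, so B = (11.457, 9.6819). Q is determined by |BQ| = 30.5 and |QC| = 39.6 together: it lies at the intersection of circle(B, 30.5) and circle(C, 39.6). With |BC| = 54.707, the foot of the radical line on BC is 21.523 from B and the perpendicular offset is √(30.5² − 21.523²) = 21.610. Taking the left-of-BC solution: Q = (36.465, 27.142).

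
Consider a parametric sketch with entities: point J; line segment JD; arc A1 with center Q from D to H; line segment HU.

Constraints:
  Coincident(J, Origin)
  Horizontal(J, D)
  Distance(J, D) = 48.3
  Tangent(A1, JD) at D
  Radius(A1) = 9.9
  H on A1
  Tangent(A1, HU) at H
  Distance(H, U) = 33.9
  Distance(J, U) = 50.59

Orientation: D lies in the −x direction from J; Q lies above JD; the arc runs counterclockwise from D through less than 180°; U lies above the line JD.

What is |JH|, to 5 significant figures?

39.416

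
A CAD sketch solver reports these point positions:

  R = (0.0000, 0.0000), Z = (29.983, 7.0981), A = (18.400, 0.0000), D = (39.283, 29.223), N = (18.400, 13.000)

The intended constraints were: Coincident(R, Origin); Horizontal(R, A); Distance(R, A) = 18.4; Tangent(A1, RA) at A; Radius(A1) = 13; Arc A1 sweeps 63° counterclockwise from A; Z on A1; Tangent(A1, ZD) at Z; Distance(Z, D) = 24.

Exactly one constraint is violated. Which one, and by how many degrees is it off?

Tangent(A1, ZD) at Z — off by 4.20°.

R = (0.00, 0.00) ✓; R.y = 0.00, A.y = 0.00 ✓; |RA| = 18.40 ✓; ∠(NA, AR) = 90.00° ✓; |NA| = 13.00 ✓; bearing(N→Z) − bearing(N→A) = 63.00° ✓; |NZ| = 13.00 ✓; ∠(NZ, ZD) = 85.80° ✗; |ZD| = 24.00 ✓.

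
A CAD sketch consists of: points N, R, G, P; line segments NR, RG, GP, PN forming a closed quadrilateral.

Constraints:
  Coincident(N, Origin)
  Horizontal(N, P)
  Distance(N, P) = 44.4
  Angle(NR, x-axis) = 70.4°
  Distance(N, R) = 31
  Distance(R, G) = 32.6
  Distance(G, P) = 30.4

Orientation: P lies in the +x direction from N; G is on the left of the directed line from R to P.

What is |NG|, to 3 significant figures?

52.6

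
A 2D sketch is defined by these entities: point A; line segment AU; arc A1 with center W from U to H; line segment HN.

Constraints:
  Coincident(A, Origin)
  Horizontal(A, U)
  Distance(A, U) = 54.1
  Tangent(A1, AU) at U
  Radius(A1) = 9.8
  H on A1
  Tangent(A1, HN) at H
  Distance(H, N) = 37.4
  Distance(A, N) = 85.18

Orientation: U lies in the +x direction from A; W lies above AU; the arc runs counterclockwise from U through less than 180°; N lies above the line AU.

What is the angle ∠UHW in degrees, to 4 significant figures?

52.57°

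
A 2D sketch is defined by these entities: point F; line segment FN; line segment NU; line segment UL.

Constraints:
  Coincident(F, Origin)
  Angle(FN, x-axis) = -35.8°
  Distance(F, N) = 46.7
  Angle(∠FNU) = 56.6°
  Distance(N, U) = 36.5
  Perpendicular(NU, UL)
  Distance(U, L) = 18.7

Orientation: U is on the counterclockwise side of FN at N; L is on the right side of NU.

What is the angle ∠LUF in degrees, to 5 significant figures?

164.53°

F is at the origin; FN runs at -35.8° with length 46.7, so N = 46.7·(cos -35.8°, sin -35.8°) = (37.877, -27.318). ∠FNU = 56.6°, so NU runs at -35.8° + (180° − 56.6°) = 87.600° from the x-axis; with |NU| = 36.5, U = N + 36.5·(cos 87.600°, sin 87.600°) = (39.405, 9.1505). NU ⟂ UL; with |UL| = 18.7 on the right of NU, L = U + 18.7·(0.99912, -0.041876) = (58.089, 8.3674). Then cos ∠LUF = UL·UF / (|UL||UF|), giving 164.53°.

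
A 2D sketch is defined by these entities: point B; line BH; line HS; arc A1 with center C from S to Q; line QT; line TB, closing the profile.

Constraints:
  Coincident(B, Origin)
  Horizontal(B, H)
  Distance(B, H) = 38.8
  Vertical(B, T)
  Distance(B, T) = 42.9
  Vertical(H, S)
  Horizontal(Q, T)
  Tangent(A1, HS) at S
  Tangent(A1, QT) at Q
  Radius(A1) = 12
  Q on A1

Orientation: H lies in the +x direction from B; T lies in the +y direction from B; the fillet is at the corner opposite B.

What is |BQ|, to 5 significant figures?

50.583

B is at the origin; BH is horizontal with |BH| = 38.8 and H on the +x side, so H = (38.800, 0.0000). BT is vertical with |BT| = 42.9 and T on the +y side, so T = (0.0000, 42.900). The virtual corner opposite B is at (38.800, 42.900). A1 meets HS tangentially, so CS is at right angles to HS and the tangent condition forces CQ to be normal to QT, with radius 12.0, so the center C sits 12.0 in from both sides at C = (26.800, 30.900). That places the tangent points at S = (38.800, 30.900) on HS and Q = (26.800, 42.900) on QT. Then |BQ| = |Q − B| = 50.583.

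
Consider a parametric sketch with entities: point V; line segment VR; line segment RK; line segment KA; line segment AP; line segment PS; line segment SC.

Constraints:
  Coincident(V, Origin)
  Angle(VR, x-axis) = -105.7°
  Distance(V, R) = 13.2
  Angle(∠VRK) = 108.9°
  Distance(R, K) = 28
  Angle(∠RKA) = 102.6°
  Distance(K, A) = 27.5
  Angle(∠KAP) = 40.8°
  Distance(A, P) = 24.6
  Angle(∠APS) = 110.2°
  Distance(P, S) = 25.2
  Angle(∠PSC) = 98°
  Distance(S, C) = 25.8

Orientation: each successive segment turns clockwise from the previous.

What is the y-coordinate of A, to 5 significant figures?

12.190

∠VRK = 108.9° gives RK at -176.80° from the x-axis; with |RK| = 28.0, K = (-31.528, -14.271). ∠RKA = 102.6° gives KA at 105.80° from the x-axis; with |KA| = 27.5, A = (-39.016, 12.190). So A.y = 12.190.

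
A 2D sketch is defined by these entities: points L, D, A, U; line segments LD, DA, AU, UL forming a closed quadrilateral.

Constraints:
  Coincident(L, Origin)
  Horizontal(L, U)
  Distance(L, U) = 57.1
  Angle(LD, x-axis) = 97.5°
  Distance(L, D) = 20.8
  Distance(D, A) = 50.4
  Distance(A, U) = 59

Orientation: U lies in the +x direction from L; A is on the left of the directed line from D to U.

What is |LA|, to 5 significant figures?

64.567

Checks: LD at 97.50° ✓; |DA| = 50.40 ✓; |AU| = 59.00 ✓.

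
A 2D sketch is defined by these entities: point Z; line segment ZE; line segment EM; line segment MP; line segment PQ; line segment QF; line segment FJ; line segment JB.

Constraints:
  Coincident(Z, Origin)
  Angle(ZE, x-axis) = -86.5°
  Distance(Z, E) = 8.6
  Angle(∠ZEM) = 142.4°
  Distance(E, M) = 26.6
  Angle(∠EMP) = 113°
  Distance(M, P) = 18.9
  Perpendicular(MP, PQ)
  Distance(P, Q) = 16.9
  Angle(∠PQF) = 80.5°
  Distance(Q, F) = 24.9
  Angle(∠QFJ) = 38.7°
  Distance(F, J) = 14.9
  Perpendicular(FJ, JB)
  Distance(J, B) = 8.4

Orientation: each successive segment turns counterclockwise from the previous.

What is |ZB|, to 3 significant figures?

28.0

Z is at the origin; ZE runs at -86.5° with length 8.6, so E = (0.525, -8.58). ∠ZEM = 142.4° gives EM at -48.9° from the x-axis; with |EM| = 26.6, M = (18.0, -28.6). ∠EMP = 113.0° gives MP at 18.1° from the x-axis; with |MP| = 18.9, P = (36.0, -22.8). MP is perpendicular to PQ, so PQ runs at 108°; with |PQ| = 16.9, Q = (30.7, -6.69). ∠PQF = 80.5° gives QF at -152° from the x-axis; with |QF| = 24.9, F = (8.66, -18.2). ∠QFJ = 38.7° gives FJ at -11.1° from the x-axis; with |FJ| = 14.9, J = (23.3, -21.1). FJ ⟂ JB, so JB runs at 78.9°; with |JB| = 8.4, B = (24.9, -12.9). Then |ZB| = |B − Z| = 28.0.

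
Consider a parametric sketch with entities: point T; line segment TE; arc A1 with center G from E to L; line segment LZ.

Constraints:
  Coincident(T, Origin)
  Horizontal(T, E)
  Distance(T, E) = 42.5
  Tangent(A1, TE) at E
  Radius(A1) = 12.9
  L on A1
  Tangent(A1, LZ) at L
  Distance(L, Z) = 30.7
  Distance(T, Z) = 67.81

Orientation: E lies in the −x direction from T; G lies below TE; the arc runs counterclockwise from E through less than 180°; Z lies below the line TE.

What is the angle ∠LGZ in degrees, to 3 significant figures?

67.2°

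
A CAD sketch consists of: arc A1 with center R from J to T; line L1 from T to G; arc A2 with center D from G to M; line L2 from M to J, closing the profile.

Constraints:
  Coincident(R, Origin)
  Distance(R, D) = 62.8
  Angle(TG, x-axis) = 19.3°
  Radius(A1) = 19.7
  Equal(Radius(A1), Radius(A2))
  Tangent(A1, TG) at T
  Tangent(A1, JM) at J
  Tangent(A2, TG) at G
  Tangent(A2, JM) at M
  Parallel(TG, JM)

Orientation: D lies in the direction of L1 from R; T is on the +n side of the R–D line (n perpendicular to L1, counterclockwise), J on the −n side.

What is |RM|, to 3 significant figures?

65.8

The slot axis is L1's direction at 19.3°, so u = (cos 19.3°, sin 19.3°) = (0.944, 0.331) and n = (−sin 19.3°, cos 19.3°) = (-0.331, 0.944). R is at the origin and D lies 62.8 along u from R, so D = 62.8·u = (59.3, 20.8). Tangency of A1 to both parallel lines with radius 19.7 puts T and J at R ± 19.7·n: T = (-6.51, 18.6), J = (6.51, -18.6). Equal radii place G and M the same way about D: G = D + 19.7·n = (52.8, 39.3), M = D − 19.7·n = (65.8, 2.16). Then |RM| = |M − R| = 65.8.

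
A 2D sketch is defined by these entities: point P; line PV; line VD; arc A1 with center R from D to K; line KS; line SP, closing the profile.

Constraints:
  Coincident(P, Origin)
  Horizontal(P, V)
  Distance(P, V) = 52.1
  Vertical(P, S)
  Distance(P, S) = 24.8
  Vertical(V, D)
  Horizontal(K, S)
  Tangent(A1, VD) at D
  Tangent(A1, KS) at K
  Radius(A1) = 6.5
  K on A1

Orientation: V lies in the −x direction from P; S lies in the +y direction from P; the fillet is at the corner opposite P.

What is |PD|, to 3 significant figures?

55.2

The virtual corner opposite P is at (-52.1, 24.8). Tangency of A1 to VD means the radius RD is perpendicular to VD and A1 meets KS tangentially, so RK is at right angles to KS, with radius 6.5, so the center R sits 6.5 in from both sides at R = (-45.6, 18.3). That places the tangent points at D = (-52.1, 18.3) on VD and K = (-45.6, 24.8) on KS. Then |PD| = |D − P| = 55.2.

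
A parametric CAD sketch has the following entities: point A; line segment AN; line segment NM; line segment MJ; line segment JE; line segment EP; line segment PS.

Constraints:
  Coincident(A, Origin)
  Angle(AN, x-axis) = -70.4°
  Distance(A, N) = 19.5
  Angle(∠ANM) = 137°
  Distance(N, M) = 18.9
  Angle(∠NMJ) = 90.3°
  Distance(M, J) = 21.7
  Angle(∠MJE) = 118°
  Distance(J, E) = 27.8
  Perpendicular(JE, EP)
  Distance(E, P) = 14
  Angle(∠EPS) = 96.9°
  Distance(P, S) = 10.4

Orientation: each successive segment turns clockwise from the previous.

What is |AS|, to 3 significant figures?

11.1

A is at the origin; AN runs at -70.4° with length 19.5, so N = (6.54, -18.4). ∠ANM = 137.0° gives NM at -113° from the x-axis; with |NM| = 18.9, M = (-0.965, -35.7). ∠NMJ = 90.3° gives MJ at 157° from the x-axis; with |MJ| = 21.7, J = (-20.9, -27.2). ∠MJE = 118.0° gives JE at 94.9° from the x-axis; with |JE| = 27.8, E = (-23.3, 0.496). The perpendicularity gives EP at right angles to JE, so EP runs at 4.90°; with |EP| = 14.0, P = (-9.35, 1.69). ∠EPS = 96.9° gives PS at -78.2° from the x-axis; with |PS| = 10.4, S = (-7.22, -8.49). Then |AS| = |S − A| = 11.1.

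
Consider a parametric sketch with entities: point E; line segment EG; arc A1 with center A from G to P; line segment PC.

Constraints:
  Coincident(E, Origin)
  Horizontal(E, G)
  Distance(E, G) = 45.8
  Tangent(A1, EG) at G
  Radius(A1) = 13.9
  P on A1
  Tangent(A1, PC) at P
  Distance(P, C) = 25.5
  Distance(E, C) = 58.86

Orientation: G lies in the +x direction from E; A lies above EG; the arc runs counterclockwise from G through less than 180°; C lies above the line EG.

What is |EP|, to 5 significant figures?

60.989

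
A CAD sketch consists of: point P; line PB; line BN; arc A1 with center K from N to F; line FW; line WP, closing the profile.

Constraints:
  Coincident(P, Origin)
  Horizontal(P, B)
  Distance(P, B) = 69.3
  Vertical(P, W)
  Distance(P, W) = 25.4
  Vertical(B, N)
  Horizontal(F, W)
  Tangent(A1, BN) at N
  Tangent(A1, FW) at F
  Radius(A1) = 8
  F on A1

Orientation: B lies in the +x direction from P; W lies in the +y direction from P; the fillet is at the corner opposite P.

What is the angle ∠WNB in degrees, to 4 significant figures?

96.59°

P is at the origin; P and B share the same y with |PB| = 69.3 and B on the +x side, so B = (69.30, 0.000). PW is vertical with |PW| = 25.4 and W on the +y side, so W = (0.000, 25.40). The virtual corner opposite P is at (69.30, 25.40). Since A1 is tangent to BN there, KN ⟂ BN and A1 meets FW tangentially, so KF is at right angles to FW, with radius 8.0, so the center K sits 8.0 in from both sides at K = (61.30, 17.40). That places the tangent points at N = (69.30, 17.40) on BN and F = (61.30, 25.40) on FW. Then cos ∠WNB = NW·NB / (|NW||NB|), giving 96.59°.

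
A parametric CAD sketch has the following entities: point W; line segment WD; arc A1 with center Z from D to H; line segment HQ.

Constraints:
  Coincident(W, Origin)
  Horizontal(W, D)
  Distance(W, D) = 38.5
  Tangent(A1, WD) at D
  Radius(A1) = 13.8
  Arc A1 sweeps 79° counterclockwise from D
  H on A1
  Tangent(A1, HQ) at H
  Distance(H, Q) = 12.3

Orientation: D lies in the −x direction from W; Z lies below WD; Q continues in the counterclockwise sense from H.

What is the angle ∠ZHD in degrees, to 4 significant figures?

50.50°

W is at the origin; W and D share the same y with |WD| = 38.5 and D on the −x side, so D = (-38.50, 0.000). A1 meets WD tangentially, so ZD is at right angles to WD, so Z = D + (0, -13.8) = (-38.50, -13.80). On A1, D sits at bearing 90° from Z; a 79° counterclockwise sweep puts H at bearing 169°, so H = Z + 13.8·(cos 169°, sin 169°) = (-52.05, -11.17). Then cos ∠ZHD = HZ·HD / (|HZ||HD|), giving 50.50°.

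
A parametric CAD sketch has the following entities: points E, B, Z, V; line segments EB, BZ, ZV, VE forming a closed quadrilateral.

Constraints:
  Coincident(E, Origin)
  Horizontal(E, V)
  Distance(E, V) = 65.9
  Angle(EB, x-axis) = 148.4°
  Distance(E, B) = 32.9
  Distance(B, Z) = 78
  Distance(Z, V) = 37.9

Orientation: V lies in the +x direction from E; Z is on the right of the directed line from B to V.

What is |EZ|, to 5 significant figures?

45.114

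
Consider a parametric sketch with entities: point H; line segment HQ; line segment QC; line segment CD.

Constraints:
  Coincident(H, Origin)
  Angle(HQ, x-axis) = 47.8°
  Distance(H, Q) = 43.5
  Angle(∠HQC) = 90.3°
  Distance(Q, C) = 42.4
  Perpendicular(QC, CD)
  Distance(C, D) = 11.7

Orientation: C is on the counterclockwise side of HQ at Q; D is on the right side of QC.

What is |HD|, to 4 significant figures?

69.74

∠HQC = 90.3°, so QC runs at 47.8° + (180° − 90.3°) = 137.5° from the x-axis; with |QC| = 42.4, C = Q + 42.4·(cos 137.5°, sin 137.5°) = (-2.041, 60.87). The perpendicularity gives CD at right angles to QC; with |CD| = 11.7 on the right of QC, D = C + 11.7·(0.6756, 0.7373) = (5.864, 69.50). Then |HD| = |D − H| = 69.74.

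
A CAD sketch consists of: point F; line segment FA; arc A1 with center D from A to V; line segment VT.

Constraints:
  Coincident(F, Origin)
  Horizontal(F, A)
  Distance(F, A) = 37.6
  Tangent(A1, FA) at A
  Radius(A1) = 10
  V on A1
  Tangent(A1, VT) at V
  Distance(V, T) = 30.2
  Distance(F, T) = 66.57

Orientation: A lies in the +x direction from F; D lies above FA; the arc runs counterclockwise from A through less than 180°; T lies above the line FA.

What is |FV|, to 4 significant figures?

47.68

Checks: ∠(DA, AF) = 90.00° ✓; |DV| = 10.00 ✓; ∠(DV, VT) = 90.00° ✓; |VT| = 30.20 ✓; |FT| = 66.57 ✓.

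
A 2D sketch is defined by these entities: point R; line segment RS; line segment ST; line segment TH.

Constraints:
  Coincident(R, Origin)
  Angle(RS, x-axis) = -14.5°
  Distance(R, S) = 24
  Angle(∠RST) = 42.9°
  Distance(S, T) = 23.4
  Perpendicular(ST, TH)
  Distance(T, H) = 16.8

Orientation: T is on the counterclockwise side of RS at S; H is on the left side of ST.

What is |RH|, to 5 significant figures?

5.8373

R is at the origin; RS runs at -14.5° with length 24.0, so S = 24.0·(cos -14.5°, sin -14.5°) = (23.236, -6.0091). ∠RST = 42.9°, so ST runs at -14.5° + (180° − 42.9°) = 122.60° from the x-axis; with |ST| = 23.4, T = S + 23.4·(cos 122.60°, sin 122.60°) = (10.628, 13.704). The perpendicularity gives TH at right angles to ST; with |TH| = 16.8 on the left of ST, H = T + 16.8·(-0.84245, -0.53877) = (-3.5249, 4.6529). Then |RH| = |H − R| = 5.8373.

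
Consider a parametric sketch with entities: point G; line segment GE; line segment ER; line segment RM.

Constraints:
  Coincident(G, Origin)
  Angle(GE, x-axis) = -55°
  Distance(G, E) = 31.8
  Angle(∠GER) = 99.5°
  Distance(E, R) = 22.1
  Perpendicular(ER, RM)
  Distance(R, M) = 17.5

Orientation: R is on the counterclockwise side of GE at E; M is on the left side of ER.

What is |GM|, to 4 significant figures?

30.66

G is at the origin; GE runs at -55.0° with length 31.8, so E = 31.8·(cos -55.0°, sin -55.0°) = (18.24, -26.05). ∠GER = 99.5°, so ER runs at -55.0° + (180° − 99.5°) = 25.50° from the x-axis; with |ER| = 22.1, R = E + 22.1·(cos 25.50°, sin 25.50°) = (38.19, -16.53). ER is perpendicular to RM; with |RM| = 17.5 on the left of ER, M = R + 17.5·(-0.4305, 0.9026) = (30.65, -0.7395). Then |GM| = |M − G| = 30.66.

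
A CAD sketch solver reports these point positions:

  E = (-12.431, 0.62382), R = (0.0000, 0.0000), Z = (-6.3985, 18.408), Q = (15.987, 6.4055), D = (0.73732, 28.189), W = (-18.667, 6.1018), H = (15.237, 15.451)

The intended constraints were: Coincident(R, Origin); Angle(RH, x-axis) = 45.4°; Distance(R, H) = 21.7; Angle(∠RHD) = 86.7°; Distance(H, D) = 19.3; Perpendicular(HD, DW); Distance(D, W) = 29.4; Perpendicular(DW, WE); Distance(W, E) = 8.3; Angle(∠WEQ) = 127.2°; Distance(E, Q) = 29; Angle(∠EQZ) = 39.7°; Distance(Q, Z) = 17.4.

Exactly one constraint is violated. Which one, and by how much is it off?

Distance(Q, Z) = 17.4 — off by 8.00.

R = (0.00, 0.00) ✓; RH at 45.40° ✓; |RH| = 21.70 ✓; ∠RHD = 86.70° ✓; |HD| = 19.30 ✓; ∠(HD, DW) = 90.00° ✓; |DW| = 29.40 ✓; ∠(DW, WE) = 90.00° ✓; |WE| = 8.300 ✓; ∠WEQ = 127.2° ✓; |EQ| = 29.00 ✓; ∠EQZ = 39.70° ✓; |QZ| = 25.40 ✗.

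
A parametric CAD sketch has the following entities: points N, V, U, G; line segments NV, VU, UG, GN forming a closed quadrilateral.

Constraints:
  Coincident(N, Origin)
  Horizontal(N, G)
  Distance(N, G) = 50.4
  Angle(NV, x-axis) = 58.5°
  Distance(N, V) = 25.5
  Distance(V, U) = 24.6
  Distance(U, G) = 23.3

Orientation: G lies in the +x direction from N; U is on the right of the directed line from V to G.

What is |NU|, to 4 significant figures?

27.18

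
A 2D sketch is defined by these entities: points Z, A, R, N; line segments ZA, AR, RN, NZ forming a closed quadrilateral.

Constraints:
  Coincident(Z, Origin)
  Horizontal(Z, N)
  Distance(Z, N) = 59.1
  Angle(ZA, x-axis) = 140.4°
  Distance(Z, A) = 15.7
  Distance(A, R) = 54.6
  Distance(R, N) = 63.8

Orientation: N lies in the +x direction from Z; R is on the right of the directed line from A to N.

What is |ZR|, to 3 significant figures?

41.2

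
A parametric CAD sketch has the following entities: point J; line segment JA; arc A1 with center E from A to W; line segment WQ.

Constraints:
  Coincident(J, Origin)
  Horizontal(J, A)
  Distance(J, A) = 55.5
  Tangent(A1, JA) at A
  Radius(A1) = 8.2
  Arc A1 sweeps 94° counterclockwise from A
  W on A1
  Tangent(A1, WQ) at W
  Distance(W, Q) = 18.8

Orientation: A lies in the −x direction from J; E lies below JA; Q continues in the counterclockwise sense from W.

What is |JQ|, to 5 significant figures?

68.173

J is at the origin; J and A share the same y with |JA| = 55.5 and A on the −x side, so A = (-55.500, 0.0000). Since A1 is tangent to JA there, EA ⟂ JA, so E = A + (0, -8.2) = (-55.500, -8.2000). On A1, A sits at bearing 90° from E; a 94° counterclockwise sweep puts W at bearing 184°, so W = E + 8.2·(cos 184°, sin 184°) = (-63.680, -8.7720). Since A1 is tangent to WQ there, EW ⟂ WQ, so WQ runs along (−sin 184°, cos 184°); with |WQ| = 18.8, Q = (-62.369, -27.526). Then |JQ| = |Q − J| = 68.173.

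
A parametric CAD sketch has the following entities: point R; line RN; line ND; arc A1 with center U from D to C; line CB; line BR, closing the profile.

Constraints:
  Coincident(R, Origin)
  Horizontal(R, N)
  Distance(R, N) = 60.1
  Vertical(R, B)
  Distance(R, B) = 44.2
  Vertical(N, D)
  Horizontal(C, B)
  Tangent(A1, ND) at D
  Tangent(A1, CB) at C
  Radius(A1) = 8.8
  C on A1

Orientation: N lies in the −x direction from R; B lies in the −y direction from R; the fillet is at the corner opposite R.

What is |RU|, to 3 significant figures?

62.3

RB is vertical with |RB| = 44.2 and B on the −y side, so B = (0.00, -44.2). The virtual corner opposite R is at (-60.1, -44.2). Tangency of A1 to ND means the radius UD is perpendicular to ND and A1 meets CB tangentially, so UC is at right angles to CB, with radius 8.8, so the center U sits 8.8 in from both sides at U = (-51.3, -35.4). Then |RU| = |U − R| = 62.3.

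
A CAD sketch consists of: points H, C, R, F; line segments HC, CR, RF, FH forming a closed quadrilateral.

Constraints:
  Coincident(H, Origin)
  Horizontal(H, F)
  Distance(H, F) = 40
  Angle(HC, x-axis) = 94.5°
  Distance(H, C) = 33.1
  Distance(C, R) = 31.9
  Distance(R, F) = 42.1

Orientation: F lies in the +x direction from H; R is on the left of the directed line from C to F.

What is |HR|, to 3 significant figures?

49.5

Checks: |CR| = 31.90 ✓; |RF| = 42.10 ✓.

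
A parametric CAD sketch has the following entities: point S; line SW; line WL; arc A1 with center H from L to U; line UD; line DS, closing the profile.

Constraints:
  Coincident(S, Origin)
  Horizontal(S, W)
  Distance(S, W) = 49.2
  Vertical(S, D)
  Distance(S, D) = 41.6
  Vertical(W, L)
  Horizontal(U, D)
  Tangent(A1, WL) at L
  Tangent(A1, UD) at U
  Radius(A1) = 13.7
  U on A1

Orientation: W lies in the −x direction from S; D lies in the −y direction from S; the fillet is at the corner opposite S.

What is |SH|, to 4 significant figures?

45.15

S is at the origin; S and W share the same y with |SW| = 49.2 and W on the −x side, so W = (-49.20, 0.000). SD is vertical with |SD| = 41.6 and D on the −y side, so D = (0.000, -41.60). The virtual corner opposite S is at (-49.20, -41.60). Tangency of A1 to WL means the radius HL is perpendicular to WL and A1 meets UD tangentially, so HU is at right angles to UD, with radius 13.7, so the center H sits 13.7 in from both sides at H = (-35.50, -27.90). Then |SH| = |H − S| = 45.15.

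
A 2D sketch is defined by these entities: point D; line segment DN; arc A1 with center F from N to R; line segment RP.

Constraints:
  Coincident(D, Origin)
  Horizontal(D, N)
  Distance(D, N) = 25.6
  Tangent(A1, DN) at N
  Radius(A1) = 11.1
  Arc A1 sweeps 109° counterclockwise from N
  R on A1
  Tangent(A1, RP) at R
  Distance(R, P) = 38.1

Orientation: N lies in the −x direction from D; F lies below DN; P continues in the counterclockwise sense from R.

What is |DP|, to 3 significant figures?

56.0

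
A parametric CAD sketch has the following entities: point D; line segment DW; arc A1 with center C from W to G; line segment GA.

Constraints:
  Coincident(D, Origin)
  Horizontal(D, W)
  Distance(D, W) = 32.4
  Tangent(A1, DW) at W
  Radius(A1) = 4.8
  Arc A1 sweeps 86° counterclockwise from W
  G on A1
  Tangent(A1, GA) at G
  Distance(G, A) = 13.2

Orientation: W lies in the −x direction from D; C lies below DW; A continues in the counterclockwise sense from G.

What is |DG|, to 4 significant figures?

37.46

D is at the origin; DW is horizontal with |DW| = 32.4 and W on the −x side, so W = (-32.40, 0.000). A1 meets DW tangentially, so CW is at right angles to DW, so C = W + (0, -4.8) = (-32.40, -4.800). On A1, W sits at bearing 90° from C; an 86° counterclockwise sweep puts G at bearing 176°, so G = C + 4.8·(cos 176°, sin 176°) = (-37.19, -4.465). Then |DG| = |G − D| = 37.46.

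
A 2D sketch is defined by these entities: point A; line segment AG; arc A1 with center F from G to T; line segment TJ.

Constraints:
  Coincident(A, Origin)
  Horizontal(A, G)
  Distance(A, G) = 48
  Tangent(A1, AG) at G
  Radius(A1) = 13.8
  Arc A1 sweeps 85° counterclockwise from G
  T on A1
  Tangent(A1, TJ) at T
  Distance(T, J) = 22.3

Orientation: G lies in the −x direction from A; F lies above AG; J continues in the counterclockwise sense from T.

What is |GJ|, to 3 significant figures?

38.2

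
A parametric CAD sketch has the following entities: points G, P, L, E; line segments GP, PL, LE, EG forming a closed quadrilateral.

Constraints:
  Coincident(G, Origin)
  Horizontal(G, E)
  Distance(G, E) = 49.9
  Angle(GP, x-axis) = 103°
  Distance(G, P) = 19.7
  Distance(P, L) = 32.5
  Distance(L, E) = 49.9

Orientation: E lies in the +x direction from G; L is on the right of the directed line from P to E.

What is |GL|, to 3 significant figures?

12.8

G is at the origin; GE is horizontal with |GE| = 49.9 and E in +x, so E = (49.9, 0). GP runs at 103.0° with |GP| = 19.7, so P = (-4.43, 19.2). L is determined by |PL| = 32.5 and |LE| = 49.9 together: it lies at the intersection of circle(P, 32.5) and circle(E, 49.9). With |PE| = 57.6, the foot of the radical line on PE is 16.4 from P and the perpendicular offset is √(32.5² − 16.4²) = 28.1. Taking the right-of-PE solution: L = (1.65, -12.7).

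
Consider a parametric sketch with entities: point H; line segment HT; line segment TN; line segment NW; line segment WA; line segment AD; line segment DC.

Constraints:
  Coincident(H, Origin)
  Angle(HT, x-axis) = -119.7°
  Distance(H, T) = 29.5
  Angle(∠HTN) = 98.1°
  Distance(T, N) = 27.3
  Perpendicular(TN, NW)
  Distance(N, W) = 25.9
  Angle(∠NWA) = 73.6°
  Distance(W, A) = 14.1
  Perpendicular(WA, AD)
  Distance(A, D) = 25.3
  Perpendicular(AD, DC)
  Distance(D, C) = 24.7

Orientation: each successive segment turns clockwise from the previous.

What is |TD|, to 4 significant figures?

21.05

H is at the origin; HT runs at -119.7° with length 29.5, so T = (-14.62, -25.62). ∠HTN = 98.1° gives TN at 158.4° from the x-axis; with |TN| = 27.3, N = (-40.00, -15.57). TN ⟂ NW, so NW runs at 68.40°; with |NW| = 25.9, W = (-30.46, 8.506). ∠NWA = 73.6° gives WA at -38.00° from the x-axis; with |WA| = 14.1, A = (-19.35, -0.1744). The perpendicularity gives AD at right angles to WA, so AD runs at -128.0°; with |AD| = 25.3, D = (-34.93, -20.11). Then |TD| = |D − T| = 21.05.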